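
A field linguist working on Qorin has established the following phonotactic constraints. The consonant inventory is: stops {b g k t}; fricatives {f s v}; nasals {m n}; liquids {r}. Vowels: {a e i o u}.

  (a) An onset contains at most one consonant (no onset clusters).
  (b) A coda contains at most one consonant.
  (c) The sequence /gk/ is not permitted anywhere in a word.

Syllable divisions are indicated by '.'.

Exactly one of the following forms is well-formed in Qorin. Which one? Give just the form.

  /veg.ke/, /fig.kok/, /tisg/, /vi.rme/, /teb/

/veg.ke/ — violates constraint (c): contains banned sequence /gk/ → ill-formed
/fig.kok/ — violates constraint (c): contains banned sequence /gk/ → ill-formed
/tisg/ — violates constraint (b): syllable 1 coda /sg/ has 2 consonants (> 1) → ill-formed
/vi.rme/ — violates constraint (a): syllable 2 onset /rm/ has 2 consonants (> 1) → ill-formed
/teb/ — σ1 onset /t/, coda /b/ ok → well-formed

/teb/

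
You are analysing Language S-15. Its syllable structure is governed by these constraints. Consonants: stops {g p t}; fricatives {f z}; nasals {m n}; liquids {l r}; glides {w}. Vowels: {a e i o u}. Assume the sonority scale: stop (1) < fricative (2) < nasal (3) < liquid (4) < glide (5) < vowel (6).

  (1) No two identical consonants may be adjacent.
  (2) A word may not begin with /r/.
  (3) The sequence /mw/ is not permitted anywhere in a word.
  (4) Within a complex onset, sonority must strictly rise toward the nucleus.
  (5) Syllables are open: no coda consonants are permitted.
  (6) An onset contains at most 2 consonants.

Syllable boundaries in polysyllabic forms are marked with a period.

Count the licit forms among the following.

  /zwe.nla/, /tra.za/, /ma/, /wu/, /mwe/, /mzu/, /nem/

4

/zwe.nla/ — σ1 onset /zw/ (2→5 rises), coda /∅/ ok; σ2 onset /nl/ (3→4 rises), coda /∅/ ok → licit
/tra.za/ — σ1 onset /tr/ (1→4 rises), coda /∅/ ok; σ2 onset /z/, coda /∅/ ok → licit
/ma/ — σ1 onset /m/, coda /∅/ ok → licit
/wu/ — σ1 onset /w/, coda /∅/ ok → licit
/mwe/ — violates constraint 3: contains banned sequence /mw/ → illicit
/mzu/ — violates constraint 4: syllable 1 onset /mz/: /m/ (nasal, 3) → /z/ (fricative, 2) does not rise → illicit
/nem/ — violates constraint 5: syllable 1 coda /m/ has 1 consonant (> 0) → illicit
Licit: /zwe.nla/, /tra.za/, /ma/, /wu/ → 4.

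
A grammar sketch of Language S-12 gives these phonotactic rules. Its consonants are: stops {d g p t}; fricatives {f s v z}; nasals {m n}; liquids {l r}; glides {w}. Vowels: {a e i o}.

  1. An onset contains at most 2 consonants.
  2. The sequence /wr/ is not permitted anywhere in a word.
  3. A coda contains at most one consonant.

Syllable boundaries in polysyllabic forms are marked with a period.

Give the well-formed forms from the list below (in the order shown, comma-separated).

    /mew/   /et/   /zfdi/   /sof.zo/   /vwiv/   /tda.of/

/mew/, /et/, /sof.zo/, /vwiv/, /tda.of/

/mew/ — σ1 onset /m/, coda /w/ ok → well-formed
/et/ — σ1 onset /∅/, coda /t/ ok → well-formed
/zfdi/ — violates constraint 1: syllable 1 onset /zfd/ has 3 consonants (> 2) → ill-formed
/sof.zo/ — σ1 onset /s/, coda /f/ ok; σ2 onset /z/, coda /∅/ ok → well-formed
/vwiv/ — σ1 onset /vw/ (2C), coda /v/ ok → well-formed
/tda.of/ — σ1 onset /td/ (2C), coda /∅/ ok; σ2 onset /∅/, coda /f/ ok → well-formed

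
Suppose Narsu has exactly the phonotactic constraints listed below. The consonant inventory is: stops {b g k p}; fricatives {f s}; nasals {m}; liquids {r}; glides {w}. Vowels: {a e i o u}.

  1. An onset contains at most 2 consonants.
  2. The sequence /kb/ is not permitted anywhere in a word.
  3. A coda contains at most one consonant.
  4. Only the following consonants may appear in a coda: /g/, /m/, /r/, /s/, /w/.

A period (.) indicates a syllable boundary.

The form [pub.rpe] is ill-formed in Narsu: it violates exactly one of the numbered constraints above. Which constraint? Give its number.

[pub.rpe]: syllable 1 coda contains /b/, which is not a licensed coda consonant.
This is a violation of constraint 4: "Only the following consonants may appear in a coda: /g/, /m/, /r/, /s/, /w/."
The remaining constraints (1, 2, 3) are satisfied.

4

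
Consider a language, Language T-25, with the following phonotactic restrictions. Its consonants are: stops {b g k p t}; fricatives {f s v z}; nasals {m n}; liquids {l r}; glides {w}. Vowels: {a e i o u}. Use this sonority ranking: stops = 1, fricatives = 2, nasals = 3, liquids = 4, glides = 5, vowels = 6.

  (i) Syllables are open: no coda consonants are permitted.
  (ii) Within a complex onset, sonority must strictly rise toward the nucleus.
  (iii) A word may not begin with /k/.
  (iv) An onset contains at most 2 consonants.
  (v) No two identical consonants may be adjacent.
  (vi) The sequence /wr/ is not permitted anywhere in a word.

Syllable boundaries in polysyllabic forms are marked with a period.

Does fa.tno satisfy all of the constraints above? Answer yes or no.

fa.tno — σ1 onset /f/, coda /∅/ ok; σ2 onset /tn/ (1→3 rises), coda /∅/ ok → permitted

yes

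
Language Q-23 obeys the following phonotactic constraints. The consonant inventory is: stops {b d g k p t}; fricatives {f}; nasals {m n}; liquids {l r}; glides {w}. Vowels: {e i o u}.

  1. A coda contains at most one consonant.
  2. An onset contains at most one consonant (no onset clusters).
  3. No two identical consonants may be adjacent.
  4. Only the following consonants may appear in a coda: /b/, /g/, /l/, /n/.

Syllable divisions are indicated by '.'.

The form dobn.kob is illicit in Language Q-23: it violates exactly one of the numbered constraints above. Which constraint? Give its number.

dobn.kob: syllable 1 coda /bn/ has 2 consonants (> 1).
This is a violation of constraint 1: "A coda contains at most one consonant."
The remaining constraints (2, 3, 4) are satisfied.

1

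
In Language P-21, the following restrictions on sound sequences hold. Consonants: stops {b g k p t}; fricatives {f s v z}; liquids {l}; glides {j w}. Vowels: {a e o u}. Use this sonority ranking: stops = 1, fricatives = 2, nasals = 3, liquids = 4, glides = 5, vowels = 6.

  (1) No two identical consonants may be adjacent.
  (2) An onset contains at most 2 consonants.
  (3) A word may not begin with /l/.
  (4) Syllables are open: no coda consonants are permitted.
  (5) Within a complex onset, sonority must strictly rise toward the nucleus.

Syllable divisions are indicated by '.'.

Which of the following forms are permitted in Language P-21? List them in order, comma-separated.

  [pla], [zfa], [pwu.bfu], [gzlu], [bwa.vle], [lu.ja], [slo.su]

[pla] — σ1 onset /pl/ (1→4 rises), coda /∅/ ok → permitted
[zfa] — violates constraint 5: syllable 1 onset /zf/: /z/ (fricative, 2) → /f/ (fricative, 2) does not rise → not permitted
[pwu.bfu] — σ1 onset /pw/ (1→5 rises), coda /∅/ ok; σ2 onset /bf/ (1→2 rises), coda /∅/ ok → permitted
[gzlu] — violates constraint 2: syllable 1 onset /gzl/ has 3 consonants (> 2) → not permitted
[bwa.vle] — σ1 onset /bw/ (1→5 rises), coda /∅/ ok; σ2 onset /vl/ (2→4 rises), coda /∅/ ok → permitted
[lu.ja] — violates constraint 3: word begins with /l/ → not permitted
[slo.su] — σ1 onset /sl/ (2→4 rises), coda /∅/ ok; σ2 onset /s/, coda /∅/ ok → permitted

[pla], [pwu.bfu], [bwa.vle], [slo.su]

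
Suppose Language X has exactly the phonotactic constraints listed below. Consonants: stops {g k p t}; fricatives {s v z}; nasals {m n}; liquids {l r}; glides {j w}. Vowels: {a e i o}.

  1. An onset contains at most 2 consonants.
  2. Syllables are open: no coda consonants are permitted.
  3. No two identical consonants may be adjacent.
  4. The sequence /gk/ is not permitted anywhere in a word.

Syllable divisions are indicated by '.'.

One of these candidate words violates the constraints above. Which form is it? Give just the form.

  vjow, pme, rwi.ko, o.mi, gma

vjow

vjow — violates constraint 2: syllable 1 coda /w/ has 1 consonant (> 0) → ill-formed
pme — σ1 onset /pm/ (2C), coda /∅/ ok → well-formed
rwi.ko — σ1 onset /rw/ (2C), coda /∅/ ok; σ2 onset /k/, coda /∅/ ok → well-formed
o.mi — σ1 onset /∅/, coda /∅/ ok; σ2 onset /m/, coda /∅/ ok → well-formed
gma — σ1 onset /gm/ (2C), coda /∅/ ok → well-formed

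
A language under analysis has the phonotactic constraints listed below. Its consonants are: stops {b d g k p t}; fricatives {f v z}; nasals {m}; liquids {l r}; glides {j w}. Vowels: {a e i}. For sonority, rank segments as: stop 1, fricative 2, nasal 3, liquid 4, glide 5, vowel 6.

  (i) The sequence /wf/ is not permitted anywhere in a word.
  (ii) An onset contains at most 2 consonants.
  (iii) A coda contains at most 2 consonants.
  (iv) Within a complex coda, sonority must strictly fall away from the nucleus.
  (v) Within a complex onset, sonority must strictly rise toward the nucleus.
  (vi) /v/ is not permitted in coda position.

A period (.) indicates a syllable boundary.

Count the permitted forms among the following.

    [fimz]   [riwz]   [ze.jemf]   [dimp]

[fimz] — σ1 onset /f/, coda /mz/ (3→2 falls) ok → permitted
[riwz] — σ1 onset /r/, coda /wz/ (5→2 falls) ok → permitted
[ze.jemf] — σ1 onset /z/, coda /∅/ ok; σ2 onset /j/, coda /mf/ (3→2 falls) ok → permitted
[dimp] — σ1 onset /d/, coda /mp/ (3→1 falls) ok → permitted
Permitted: [fimz], [riwz], [ze.jemf], [dimp] → 4.

4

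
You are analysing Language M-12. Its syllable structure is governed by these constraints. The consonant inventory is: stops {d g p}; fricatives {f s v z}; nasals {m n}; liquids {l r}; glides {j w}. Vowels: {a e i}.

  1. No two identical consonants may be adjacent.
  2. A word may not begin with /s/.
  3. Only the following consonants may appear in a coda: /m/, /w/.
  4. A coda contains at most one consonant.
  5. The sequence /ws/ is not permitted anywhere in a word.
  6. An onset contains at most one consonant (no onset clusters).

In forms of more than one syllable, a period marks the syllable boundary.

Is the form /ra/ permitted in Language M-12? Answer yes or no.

/ra/ — σ1 onset /r/, coda /∅/ ok → permitted

yes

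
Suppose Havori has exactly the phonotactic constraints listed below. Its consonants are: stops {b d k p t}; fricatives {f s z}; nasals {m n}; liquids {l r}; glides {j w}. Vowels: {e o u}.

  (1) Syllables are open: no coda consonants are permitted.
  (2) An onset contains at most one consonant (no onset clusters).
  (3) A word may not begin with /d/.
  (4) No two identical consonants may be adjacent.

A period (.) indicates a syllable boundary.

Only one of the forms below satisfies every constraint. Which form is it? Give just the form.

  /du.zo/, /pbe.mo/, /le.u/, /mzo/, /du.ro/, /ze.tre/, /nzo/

/du.zo/ — violates constraint 3: word begins with /d/ → ill-formed
/pbe.mo/ — violates constraint 2: syllable 1 onset /pb/ has 2 consonants (> 1) → ill-formed
/le.u/ — σ1 onset /l/, coda /∅/ ok; σ2 onset /∅/, coda /∅/ ok → well-formed
/mzo/ — violates constraint 2: syllable 1 onset /mz/ has 2 consonants (> 1) → ill-formed
/du.ro/ — violates constraint 3: word begins with /d/ → ill-formed
/ze.tre/ — violates constraint 2: syllable 2 onset /tr/ has 2 consonants (> 1) → ill-formed
/nzo/ — violates constraint 2: syllable 1 onset /nz/ has 2 consonants (> 1) → ill-formed

/le.u/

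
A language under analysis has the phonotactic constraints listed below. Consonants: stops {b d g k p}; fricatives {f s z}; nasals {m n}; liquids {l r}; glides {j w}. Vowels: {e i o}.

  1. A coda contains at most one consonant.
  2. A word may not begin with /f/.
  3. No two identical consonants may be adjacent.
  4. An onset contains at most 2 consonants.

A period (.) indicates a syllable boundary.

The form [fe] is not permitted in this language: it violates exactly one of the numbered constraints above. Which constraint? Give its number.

[fe]: word begins with /f/.
This is a violation of constraint 2: "A word may not begin with /f/."
The remaining constraints (1, 3, 4) are satisfied.

2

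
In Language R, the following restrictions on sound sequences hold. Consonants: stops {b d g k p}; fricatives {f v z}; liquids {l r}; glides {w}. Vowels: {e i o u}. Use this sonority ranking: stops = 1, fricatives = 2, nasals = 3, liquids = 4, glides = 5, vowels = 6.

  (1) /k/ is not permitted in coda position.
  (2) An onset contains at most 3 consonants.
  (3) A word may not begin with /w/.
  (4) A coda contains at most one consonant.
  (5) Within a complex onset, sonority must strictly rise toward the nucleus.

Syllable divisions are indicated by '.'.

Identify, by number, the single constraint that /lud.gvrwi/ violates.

/lud.gvrwi/: syllable 2 onset /gvrw/ has 4 consonants (> 3).
This is a violation of constraint 2: "An onset contains at most 3 consonants."
The remaining constraints (1, 3, 4, 5) are satisfied.

2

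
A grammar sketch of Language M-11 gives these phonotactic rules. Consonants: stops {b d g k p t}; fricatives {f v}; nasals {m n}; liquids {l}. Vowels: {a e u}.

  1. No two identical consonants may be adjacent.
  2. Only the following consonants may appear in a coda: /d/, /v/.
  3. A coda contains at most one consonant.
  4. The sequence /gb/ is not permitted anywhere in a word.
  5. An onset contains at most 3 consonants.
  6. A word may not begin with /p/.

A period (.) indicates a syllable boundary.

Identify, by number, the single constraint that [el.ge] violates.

2

[el.ge]: syllable 1 coda contains /l/, which is not a licensed coda consonant.
This is a violation of constraint 2: "Only the following consonants may appear in a coda: /d/, /v/."
The remaining constraints (1, 3, 4, 5, 6) are satisfied.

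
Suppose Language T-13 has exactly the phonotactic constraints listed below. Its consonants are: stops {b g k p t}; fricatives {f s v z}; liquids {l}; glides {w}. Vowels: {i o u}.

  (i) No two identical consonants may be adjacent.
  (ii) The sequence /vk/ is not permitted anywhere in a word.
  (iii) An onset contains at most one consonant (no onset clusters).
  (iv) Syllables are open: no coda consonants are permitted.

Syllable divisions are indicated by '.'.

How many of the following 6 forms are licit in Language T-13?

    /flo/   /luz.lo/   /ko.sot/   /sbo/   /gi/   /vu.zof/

1

/flo/ — violates constraint (iii): syllable 1 onset /fl/ has 2 consonants (> 1) → illicit
/luz.lo/ — violates constraint (iv): syllable 1 coda /z/ has 1 consonant (> 0) → illicit
/ko.sot/ — violates constraint (iv): syllable 2 coda /t/ has 1 consonant (> 0) → illicit
/sbo/ — violates constraint (iii): syllable 1 onset /sb/ has 2 consonants (> 1) → illicit
/gi/ — σ1 onset /g/, coda /∅/ ok → licit
/vu.zof/ — violates constraint (iv): syllable 2 coda /f/ has 1 consonant (> 0) → illicit
Licit: /gi/ → 1.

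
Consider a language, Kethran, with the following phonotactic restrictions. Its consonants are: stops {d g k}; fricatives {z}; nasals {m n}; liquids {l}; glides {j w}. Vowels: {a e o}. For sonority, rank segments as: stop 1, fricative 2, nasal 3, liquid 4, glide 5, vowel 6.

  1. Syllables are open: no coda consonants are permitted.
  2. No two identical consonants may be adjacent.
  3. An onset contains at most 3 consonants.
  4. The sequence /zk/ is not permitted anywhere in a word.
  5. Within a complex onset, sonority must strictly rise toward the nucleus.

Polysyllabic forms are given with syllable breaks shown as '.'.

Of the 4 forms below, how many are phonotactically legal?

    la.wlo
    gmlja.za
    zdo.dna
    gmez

0

la.wlo — violates constraint 5: syllable 2 onset /wl/: /w/ (glide, 5) → /l/ (liquid, 4) does not rise → phonotactically illegal
gmlja.za — violates constraint 3: syllable 1 onset /gmlj/ has 4 consonants (> 3) → phonotactically illegal
zdo.dna — violates constraint 5: syllable 1 onset /zd/: /z/ (fricative, 2) → /d/ (stop, 1) does not rise → phonotactically illegal
gmez — violates constraint 1: syllable 1 coda /z/ has 1 consonant (> 0) → phonotactically illegal
No form is phonotactically legal → 0.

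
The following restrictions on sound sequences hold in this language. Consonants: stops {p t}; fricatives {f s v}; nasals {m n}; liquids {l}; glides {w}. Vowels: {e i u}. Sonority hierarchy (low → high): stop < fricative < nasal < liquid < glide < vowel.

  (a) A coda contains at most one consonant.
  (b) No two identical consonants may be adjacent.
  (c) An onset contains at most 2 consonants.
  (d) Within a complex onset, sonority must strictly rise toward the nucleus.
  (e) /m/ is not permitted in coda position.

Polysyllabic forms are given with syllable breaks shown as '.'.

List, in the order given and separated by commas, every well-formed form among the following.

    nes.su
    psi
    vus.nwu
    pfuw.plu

psi, vus.nwu, pfuw.plu

nes.su — violates constraint (b): adjacent identical consonants /ss/ → ill-formed
psi — σ1 onset /ps/ (1→2 rises), coda /∅/ ok → well-formed
vus.nwu — σ1 onset /v/, coda /s/ ok; σ2 onset /nw/ (3→5 rises), coda /∅/ ok → well-formed
pfuw.plu — σ1 onset /pf/ (1→2 rises), coda /w/ ok; σ2 onset /pl/ (1→4 rises), coda /∅/ ok → well-formed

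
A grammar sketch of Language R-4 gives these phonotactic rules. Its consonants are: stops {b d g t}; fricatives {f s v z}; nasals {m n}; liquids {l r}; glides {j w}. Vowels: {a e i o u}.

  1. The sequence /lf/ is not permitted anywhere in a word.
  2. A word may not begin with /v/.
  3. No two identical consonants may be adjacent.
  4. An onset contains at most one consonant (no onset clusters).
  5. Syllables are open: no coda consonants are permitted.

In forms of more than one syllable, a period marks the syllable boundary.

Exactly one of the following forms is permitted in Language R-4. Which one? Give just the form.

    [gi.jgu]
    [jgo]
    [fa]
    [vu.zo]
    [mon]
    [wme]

[gi.jgu] — violates constraint 4: syllable 2 onset /jg/ has 2 consonants (> 1) → not permitted
[jgo] — violates constraint 4: syllable 1 onset /jg/ has 2 consonants (> 1) → not permitted
[fa] — σ1 onset /f/, coda /∅/ ok → permitted
[vu.zo] — violates constraint 2: word begins with /v/ → not permitted
[mon] — violates constraint 5: syllable 1 coda /n/ has 1 consonant (> 0) → not permitted
[wme] — violates constraint 4: syllable 1 onset /wm/ has 2 consonants (> 1) → not permitted

[fa]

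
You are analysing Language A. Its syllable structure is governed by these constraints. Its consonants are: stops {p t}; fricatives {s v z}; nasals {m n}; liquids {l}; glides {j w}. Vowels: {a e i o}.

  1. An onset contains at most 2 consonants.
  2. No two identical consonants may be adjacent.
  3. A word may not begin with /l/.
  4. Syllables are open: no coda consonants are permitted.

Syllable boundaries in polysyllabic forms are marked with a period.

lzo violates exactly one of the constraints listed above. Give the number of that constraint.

3

lzo: word begins with /l/.
This is a violation of constraint 3: "A word may not begin with /l/."
The remaining constraints (1, 2, 4) are satisfied.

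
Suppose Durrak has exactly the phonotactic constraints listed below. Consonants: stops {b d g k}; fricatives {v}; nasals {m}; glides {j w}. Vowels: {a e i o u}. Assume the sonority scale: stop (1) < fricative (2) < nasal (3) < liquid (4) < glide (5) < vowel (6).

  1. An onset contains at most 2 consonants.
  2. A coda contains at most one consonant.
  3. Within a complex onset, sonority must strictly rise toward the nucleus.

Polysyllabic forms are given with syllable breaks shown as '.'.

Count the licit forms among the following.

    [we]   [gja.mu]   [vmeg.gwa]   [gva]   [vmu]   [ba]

6

[we] — σ1 onset /w/, coda /∅/ ok → licit
[gja.mu] — σ1 onset /gj/ (1→5 rises), coda /∅/ ok; σ2 onset /m/, coda /∅/ ok → licit
[vmeg.gwa] — σ1 onset /vm/ (2→3 rises), coda /g/ ok; σ2 onset /gw/ (1→5 rises), coda /∅/ ok → licit
[gva] — σ1 onset /gv/ (1→2 rises), coda /∅/ ok → licit
[vmu] — σ1 onset /vm/ (2→3 rises), coda /∅/ ok → licit
[ba] — σ1 onset /b/, coda /∅/ ok → licit
Licit: [we], [gja.mu], [vmeg.gwa], [gva], [vmu], [ba] → 6.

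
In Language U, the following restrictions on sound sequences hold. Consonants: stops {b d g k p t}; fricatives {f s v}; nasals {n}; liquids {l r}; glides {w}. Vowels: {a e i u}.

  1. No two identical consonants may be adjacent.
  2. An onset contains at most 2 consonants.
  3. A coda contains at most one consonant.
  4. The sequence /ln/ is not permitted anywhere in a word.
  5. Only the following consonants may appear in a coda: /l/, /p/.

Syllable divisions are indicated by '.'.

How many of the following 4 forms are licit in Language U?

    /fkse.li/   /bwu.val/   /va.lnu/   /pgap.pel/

1

/fkse.li/ — violates constraint 2: syllable 1 onset /fks/ has 3 consonants (> 2) → illicit
/bwu.val/ — σ1 onset /bw/ (2C), coda /∅/ ok; σ2 onset /v/, coda /l/ ok → licit
/va.lnu/ — violates constraint 4: contains banned sequence /ln/ → illicit
/pgap.pel/ — violates constraint 1: adjacent identical consonants /pp/ → illicit
Licit: /bwu.val/ → 1.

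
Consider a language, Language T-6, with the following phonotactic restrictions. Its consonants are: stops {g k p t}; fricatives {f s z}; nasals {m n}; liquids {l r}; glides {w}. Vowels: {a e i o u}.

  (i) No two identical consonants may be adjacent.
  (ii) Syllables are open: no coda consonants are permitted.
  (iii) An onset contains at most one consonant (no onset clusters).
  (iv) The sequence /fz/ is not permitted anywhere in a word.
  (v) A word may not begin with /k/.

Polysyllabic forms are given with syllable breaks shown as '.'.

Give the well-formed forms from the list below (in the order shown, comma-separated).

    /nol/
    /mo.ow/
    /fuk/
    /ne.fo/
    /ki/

/nol/ — violates constraint (ii): syllable 1 coda /l/ has 1 consonant (> 0) → ill-formed
/mo.ow/ — violates constraint (ii): syllable 2 coda /w/ has 1 consonant (> 0) → ill-formed
/fuk/ — violates constraint (ii): syllable 1 coda /k/ has 1 consonant (> 0) → ill-formed
/ne.fo/ — σ1 onset /n/, coda /∅/ ok; σ2 onset /f/, coda /∅/ ok → well-formed
/ki/ — violates constraint (v): word begins with /k/ → ill-formed

/ne.fo/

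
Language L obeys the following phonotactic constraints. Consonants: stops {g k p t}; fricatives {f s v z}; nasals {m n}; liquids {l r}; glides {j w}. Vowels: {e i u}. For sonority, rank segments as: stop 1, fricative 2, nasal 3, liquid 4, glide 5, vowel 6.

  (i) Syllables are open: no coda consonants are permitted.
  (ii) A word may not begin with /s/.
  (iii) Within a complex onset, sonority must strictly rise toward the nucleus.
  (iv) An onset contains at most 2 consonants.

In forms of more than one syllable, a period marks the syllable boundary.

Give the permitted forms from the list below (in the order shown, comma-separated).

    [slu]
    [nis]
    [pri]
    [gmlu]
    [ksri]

[slu] — violates constraint (ii): word begins with /s/ → not permitted
[nis] — violates constraint (i): syllable 1 coda /s/ has 1 consonant (> 0) → not permitted
[pri] — σ1 onset /pr/ (1→4 rises), coda /∅/ ok → permitted
[gmlu] — violates constraint (iv): syllable 1 onset /gml/ has 3 consonants (> 2) → not permitted
[ksri] — violates constraint (iv): syllable 1 onset /ksr/ has 3 consonants (> 2) → not permitted

[pri]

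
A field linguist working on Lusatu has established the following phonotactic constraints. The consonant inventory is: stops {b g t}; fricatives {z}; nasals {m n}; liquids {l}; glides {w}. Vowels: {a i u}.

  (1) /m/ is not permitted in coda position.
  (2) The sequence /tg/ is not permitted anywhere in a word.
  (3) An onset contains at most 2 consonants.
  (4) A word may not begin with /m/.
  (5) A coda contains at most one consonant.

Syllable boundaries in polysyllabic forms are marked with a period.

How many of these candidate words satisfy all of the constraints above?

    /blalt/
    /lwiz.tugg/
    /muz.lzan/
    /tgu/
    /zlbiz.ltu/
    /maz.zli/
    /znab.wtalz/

0

/blalt/ — violates constraint 5: syllable 1 coda /lt/ has 2 consonants (> 1) → illicit
/lwiz.tugg/ — violates constraint 5: syllable 2 coda /gg/ has 2 consonants (> 1) → illicit
/muz.lzan/ — violates constraint 4: word begins with /m/ → illicit
/tgu/ — violates constraint 2: contains banned sequence /tg/ → illicit
/zlbiz.ltu/ — violates constraint 3: syllable 1 onset /zlb/ has 3 consonants (> 2) → illicit
/maz.zli/ — violates constraint 4: word begins with /m/ → illicit
/znab.wtalz/ — violates constraint 5: syllable 2 coda /lz/ has 2 consonants (> 1) → illicit
No form is licit → 0.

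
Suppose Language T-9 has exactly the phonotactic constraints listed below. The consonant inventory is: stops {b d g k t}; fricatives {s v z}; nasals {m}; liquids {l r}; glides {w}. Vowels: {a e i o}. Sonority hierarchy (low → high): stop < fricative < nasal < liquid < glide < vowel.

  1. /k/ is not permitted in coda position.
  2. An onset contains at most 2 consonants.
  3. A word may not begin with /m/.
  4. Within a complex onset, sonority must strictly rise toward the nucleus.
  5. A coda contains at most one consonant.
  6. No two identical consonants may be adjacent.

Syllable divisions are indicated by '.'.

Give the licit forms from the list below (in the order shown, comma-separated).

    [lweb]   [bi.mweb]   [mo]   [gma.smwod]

[lweb] — σ1 onset /lw/ (4→5 rises), coda /b/ ok → licit
[bi.mweb] — σ1 onset /b/, coda /∅/ ok; σ2 onset /mw/ (3→5 rises), coda /b/ ok → licit
[mo] — violates constraint 3: word begins with /m/ → illicit
[gma.smwod] — violates constraint 2: syllable 2 onset /smw/ has 3 consonants (> 2) → illicit

[lweb], [bi.mweb]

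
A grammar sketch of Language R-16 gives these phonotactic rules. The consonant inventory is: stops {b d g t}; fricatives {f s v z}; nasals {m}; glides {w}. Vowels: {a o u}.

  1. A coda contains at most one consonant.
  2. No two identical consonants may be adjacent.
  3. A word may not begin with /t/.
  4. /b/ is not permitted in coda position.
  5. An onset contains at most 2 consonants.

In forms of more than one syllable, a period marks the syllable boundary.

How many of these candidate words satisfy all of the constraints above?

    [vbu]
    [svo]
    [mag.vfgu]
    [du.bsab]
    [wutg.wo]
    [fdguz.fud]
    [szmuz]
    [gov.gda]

3

[vbu] — σ1 onset /vb/ (2C), coda /∅/ ok → licit
[svo] — σ1 onset /sv/ (2C), coda /∅/ ok → licit
[mag.vfgu] — violates constraint 5: syllable 2 onset /vfg/ has 3 consonants (> 2) → illicit
[du.bsab] — violates constraint 4: syllable 2 coda contains /b/ → illicit
[wutg.wo] — violates constraint 1: syllable 1 coda /tg/ has 2 consonants (> 1) → illicit
[fdguz.fud] — violates constraint 5: syllable 1 onset /fdg/ has 3 consonants (> 2) → illicit
[szmuz] — violates constraint 5: syllable 1 onset /szm/ has 3 consonants (> 2) → illicit
[gov.gda] — σ1 onset /g/, coda /v/ ok; σ2 onset /gd/ (2C), coda /∅/ ok → licit
Licit: [vbu], [svo], [gov.gda] → 3.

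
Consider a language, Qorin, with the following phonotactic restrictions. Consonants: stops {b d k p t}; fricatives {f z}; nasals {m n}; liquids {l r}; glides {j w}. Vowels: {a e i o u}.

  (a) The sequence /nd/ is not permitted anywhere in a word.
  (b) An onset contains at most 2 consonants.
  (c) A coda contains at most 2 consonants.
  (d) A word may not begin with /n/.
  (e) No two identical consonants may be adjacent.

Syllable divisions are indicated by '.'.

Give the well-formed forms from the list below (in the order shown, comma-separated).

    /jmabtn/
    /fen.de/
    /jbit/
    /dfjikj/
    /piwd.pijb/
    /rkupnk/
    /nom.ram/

/jmabtn/ — violates constraint (c): syllable 1 coda /btn/ has 3 consonants (> 2) → ill-formed
/fen.de/ — violates constraint (a): contains banned sequence /nd/ → ill-formed
/jbit/ — σ1 onset /jb/ (2C), coda /t/ ok → well-formed
/dfjikj/ — violates constraint (b): syllable 1 onset /dfj/ has 3 consonants (> 2) → ill-formed
/piwd.pijb/ — σ1 onset /p/, coda /wd/ (2C) ok; σ2 onset /p/, coda /jb/ (2C) ok → well-formed
/rkupnk/ — violates constraint (c): syllable 1 coda /pnk/ has 3 consonants (> 2) → ill-formed
/nom.ram/ — violates constraint (d): word begins with /n/ → ill-formed

/jbit/, /piwd.pijb/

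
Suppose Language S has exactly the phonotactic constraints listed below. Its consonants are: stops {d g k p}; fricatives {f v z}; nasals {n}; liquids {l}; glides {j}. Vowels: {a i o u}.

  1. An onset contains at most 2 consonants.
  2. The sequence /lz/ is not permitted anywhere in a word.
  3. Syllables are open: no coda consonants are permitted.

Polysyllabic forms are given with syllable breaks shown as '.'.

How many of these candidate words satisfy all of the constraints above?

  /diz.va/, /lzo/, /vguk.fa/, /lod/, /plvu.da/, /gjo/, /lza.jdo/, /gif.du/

/diz.va/ — violates constraint 3: syllable 1 coda /z/ has 1 consonant (> 0) → ill-formed
/lzo/ — violates constraint 2: contains banned sequence /lz/ → ill-formed
/vguk.fa/ — violates constraint 3: syllable 1 coda /k/ has 1 consonant (> 0) → ill-formed
/lod/ — violates constraint 3: syllable 1 coda /d/ has 1 consonant (> 0) → ill-formed
/plvu.da/ — violates constraint 1: syllable 1 onset /plv/ has 3 consonants (> 2) → ill-formed
/gjo/ — σ1 onset /gj/ (2C), coda /∅/ ok → well-formed
/lza.jdo/ — violates constraint 2: contains banned sequence /lz/ → ill-formed
/gif.du/ — violates constraint 3: syllable 1 coda /f/ has 1 consonant (> 0) → ill-formed
Well-formed: /gjo/ → 1.

1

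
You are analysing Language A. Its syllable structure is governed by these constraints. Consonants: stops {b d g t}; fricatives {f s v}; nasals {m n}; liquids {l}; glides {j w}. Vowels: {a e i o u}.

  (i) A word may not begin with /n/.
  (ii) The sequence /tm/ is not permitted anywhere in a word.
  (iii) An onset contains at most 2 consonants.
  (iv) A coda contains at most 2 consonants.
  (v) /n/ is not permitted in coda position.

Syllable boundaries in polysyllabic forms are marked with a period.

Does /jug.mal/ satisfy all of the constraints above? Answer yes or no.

yes

/jug.mal/ — σ1 onset /j/, coda /g/ ok; σ2 onset /m/, coda /l/ ok → well-formed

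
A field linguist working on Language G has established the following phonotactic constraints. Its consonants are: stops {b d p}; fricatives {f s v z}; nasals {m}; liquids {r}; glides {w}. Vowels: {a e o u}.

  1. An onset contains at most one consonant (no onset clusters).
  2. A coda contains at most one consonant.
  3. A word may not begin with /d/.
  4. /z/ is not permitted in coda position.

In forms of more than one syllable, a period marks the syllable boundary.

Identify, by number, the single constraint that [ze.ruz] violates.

[ze.ruz]: syllable 2 coda contains /z/.
This is a violation of constraint 4: "/z/ is not permitted in coda position."
The remaining constraints (1, 2, 3) are satisfied.

4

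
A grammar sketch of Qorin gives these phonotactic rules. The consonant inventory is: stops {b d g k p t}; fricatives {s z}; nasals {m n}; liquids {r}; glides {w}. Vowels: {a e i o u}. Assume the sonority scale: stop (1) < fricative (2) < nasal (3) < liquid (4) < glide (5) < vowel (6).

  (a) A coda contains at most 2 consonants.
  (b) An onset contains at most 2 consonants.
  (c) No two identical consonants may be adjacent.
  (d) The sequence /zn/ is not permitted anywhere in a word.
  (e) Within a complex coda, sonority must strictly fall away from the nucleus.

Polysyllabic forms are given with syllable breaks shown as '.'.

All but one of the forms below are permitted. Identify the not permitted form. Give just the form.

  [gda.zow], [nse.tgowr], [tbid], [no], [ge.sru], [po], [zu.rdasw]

[gda.zow] — σ1 onset /gd/ (2C), coda /∅/ ok; σ2 onset /z/, coda /w/ ok → permitted
[nse.tgowr] — σ1 onset /ns/ (2C), coda /∅/ ok; σ2 onset /tg/ (2C), coda /wr/ (5→4 falls) ok → permitted
[tbid] — σ1 onset /tb/ (2C), coda /d/ ok → permitted
[no] — σ1 onset /n/, coda /∅/ ok → permitted
[ge.sru] — σ1 onset /g/, coda /∅/ ok; σ2 onset /sr/ (2C), coda /∅/ ok → permitted
[po] — σ1 onset /p/, coda /∅/ ok → permitted
[zu.rdasw] — violates constraint (e): syllable 2 coda /sw/: /s/ (fricative, 2) → /w/ (glide, 5) does not fall → not permitted

[zu.rdasw]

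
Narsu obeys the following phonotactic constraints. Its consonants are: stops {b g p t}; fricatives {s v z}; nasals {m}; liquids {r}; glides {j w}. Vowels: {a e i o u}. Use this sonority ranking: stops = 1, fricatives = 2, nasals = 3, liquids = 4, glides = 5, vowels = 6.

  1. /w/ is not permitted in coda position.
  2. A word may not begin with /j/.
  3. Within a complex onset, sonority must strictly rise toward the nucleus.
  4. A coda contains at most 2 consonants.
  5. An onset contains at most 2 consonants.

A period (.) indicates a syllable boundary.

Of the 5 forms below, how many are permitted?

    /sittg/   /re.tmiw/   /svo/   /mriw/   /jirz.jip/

/sittg/ — violates constraint 4: syllable 1 coda /ttg/ has 3 consonants (> 2) → not permitted
/re.tmiw/ — violates constraint 1: syllable 2 coda contains /w/ → not permitted
/svo/ — violates constraint 3: syllable 1 onset /sv/: /s/ (fricative, 2) → /v/ (fricative, 2) does not rise → not permitted
/mriw/ — violates constraint 1: syllable 1 coda contains /w/ → not permitted
/jirz.jip/ — violates constraint 2: word begins with /j/ → not permitted
No form is permitted → 0.

0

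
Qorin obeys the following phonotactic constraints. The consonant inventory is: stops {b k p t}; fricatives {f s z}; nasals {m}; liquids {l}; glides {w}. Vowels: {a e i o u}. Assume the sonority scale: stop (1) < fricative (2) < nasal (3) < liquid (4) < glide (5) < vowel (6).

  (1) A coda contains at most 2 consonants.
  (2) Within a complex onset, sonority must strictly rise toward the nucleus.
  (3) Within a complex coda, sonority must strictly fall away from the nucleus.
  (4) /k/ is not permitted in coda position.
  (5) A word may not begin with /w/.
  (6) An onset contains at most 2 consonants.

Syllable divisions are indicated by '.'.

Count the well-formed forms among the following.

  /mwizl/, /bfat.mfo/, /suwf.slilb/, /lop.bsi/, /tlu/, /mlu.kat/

/mwizl/ — violates constraint 3: syllable 1 coda /zl/: /z/ (fricative, 2) → /l/ (liquid, 4) does not fall → ill-formed
/bfat.mfo/ — violates constraint 2: syllable 2 onset /mf/: /m/ (nasal, 3) → /f/ (fricative, 2) does not rise → ill-formed
/suwf.slilb/ — σ1 onset /s/, coda /wf/ (5→2 falls) ok; σ2 onset /sl/ (2→4 rises), coda /lb/ (4→1 falls) ok → well-formed
/lop.bsi/ — σ1 onset /l/, coda /p/ ok; σ2 onset /bs/ (1→2 rises), coda /∅/ ok → well-formed
/tlu/ — σ1 onset /tl/ (1→4 rises), coda /∅/ ok → well-formed
/mlu.kat/ — σ1 onset /ml/ (3→4 rises), coda /∅/ ok; σ2 onset /k/, coda /t/ ok → well-formed
Well-formed: /suwf.slilb/, /lop.bsi/, /tlu/, /mlu.kat/ → 4.

4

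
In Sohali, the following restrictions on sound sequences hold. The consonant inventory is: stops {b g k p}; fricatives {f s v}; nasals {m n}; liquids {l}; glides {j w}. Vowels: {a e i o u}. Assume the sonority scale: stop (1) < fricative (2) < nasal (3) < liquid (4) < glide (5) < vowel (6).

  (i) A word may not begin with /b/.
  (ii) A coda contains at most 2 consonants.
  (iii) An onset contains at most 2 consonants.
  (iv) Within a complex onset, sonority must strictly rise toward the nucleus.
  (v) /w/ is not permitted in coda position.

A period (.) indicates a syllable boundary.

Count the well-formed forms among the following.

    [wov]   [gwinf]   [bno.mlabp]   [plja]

2

[wov] — σ1 onset /w/, coda /v/ ok → well-formed
[gwinf] — σ1 onset /gw/ (1→5 rises), coda /nf/ (2C) ok → well-formed
[bno.mlabp] — violates constraint (i): word begins with /b/ → ill-formed
[plja] — violates constraint (iii): syllable 1 onset /plj/ has 3 consonants (> 2) → ill-formed
Well-formed: [wov], [gwinf] → 2.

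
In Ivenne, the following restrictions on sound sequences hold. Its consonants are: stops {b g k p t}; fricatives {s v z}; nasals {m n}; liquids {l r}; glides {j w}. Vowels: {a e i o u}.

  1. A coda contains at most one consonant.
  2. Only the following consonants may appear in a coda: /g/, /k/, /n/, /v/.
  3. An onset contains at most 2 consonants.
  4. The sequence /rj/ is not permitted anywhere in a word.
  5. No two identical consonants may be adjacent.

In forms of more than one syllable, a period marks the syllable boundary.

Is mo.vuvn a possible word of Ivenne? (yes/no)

no

mo.vuvn — violates constraint 1: syllable 2 coda /vn/ has 2 consonants (> 1) → phonotactically illegal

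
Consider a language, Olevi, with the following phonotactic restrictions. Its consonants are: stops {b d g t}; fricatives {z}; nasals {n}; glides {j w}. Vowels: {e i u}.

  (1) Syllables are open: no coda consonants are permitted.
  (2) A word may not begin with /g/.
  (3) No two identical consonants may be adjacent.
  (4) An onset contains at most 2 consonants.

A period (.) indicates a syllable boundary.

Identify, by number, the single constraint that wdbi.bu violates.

wdbi.bu: syllable 1 onset /wdb/ has 3 consonants (> 2).
This is a violation of constraint 4: "An onset contains at most 2 consonants."
The remaining constraints (1, 2, 3) are satisfied.

4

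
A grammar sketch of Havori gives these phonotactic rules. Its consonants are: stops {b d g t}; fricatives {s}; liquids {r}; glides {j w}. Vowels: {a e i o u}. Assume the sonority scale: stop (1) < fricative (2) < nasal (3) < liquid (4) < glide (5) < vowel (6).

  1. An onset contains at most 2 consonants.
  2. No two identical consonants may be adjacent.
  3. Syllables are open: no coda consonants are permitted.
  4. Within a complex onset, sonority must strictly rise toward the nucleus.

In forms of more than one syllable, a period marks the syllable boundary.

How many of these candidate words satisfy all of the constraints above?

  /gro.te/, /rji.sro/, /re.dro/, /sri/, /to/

/gro.te/ — σ1 onset /gr/ (1→4 rises), coda /∅/ ok; σ2 onset /t/, coda /∅/ ok → licit
/rji.sro/ — σ1 onset /rj/ (4→5 rises), coda /∅/ ok; σ2 onset /sr/ (2→4 rises), coda /∅/ ok → licit
/re.dro/ — σ1 onset /r/, coda /∅/ ok; σ2 onset /dr/ (1→4 rises), coda /∅/ ok → licit
/sri/ — σ1 onset /sr/ (2→4 rises), coda /∅/ ok → licit
/to/ — σ1 onset /t/, coda /∅/ ok → licit
Licit: /gro.te/, /rji.sro/, /re.dro/, /sri/, /to/ → 5.

5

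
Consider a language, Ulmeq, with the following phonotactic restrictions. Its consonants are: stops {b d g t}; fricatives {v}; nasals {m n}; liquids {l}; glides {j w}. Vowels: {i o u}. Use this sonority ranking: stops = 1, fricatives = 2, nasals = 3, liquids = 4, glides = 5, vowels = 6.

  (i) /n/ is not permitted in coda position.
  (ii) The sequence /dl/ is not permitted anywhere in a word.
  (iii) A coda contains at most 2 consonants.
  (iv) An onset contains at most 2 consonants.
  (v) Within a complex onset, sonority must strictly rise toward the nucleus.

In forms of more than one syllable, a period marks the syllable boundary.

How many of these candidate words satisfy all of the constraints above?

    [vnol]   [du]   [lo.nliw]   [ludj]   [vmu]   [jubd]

[vnol] — σ1 onset /vn/ (2→3 rises), coda /l/ ok → permitted
[du] — σ1 onset /d/, coda /∅/ ok → permitted
[lo.nliw] — σ1 onset /l/, coda /∅/ ok; σ2 onset /nl/ (3→4 rises), coda /w/ ok → permitted
[ludj] — σ1 onset /l/, coda /dj/ (2C) ok → permitted
[vmu] — σ1 onset /vm/ (2→3 rises), coda /∅/ ok → permitted
[jubd] — σ1 onset /j/, coda /bd/ (2C) ok → permitted
Permitted: [vnol], [du], [lo.nliw], [ludj], [vmu], [jubd] → 6.

6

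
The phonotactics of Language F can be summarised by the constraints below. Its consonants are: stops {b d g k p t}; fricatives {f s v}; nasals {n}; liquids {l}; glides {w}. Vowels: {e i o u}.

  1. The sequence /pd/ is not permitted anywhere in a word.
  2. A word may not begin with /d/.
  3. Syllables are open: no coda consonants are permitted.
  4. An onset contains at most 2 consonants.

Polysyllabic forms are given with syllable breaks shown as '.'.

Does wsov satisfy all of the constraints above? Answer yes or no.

wsov — violates constraint 3: syllable 1 coda /v/ has 1 consonant (> 0) → illicit

no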